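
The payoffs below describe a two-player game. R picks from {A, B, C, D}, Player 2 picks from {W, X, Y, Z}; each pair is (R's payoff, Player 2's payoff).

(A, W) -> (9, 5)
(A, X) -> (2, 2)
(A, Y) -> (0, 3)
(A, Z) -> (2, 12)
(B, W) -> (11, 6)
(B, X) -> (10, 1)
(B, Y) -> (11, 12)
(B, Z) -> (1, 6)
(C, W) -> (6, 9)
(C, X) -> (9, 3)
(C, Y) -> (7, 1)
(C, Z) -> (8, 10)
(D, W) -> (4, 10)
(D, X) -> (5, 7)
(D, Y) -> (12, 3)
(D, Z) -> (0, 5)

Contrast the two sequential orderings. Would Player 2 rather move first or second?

If R leads: Player 2's best replies are A→Z, B→Y, C→Z, D→W; R's induced payoffs 2, 11, 8, 4; outcome (B, Y), payoffs (11, 12).
If Player 2 leads: R's best replies are W→B, X→B, Y→D, Z→C; Player 2's induced payoffs 6, 1, 3, 10; outcome (C, Z), payoffs (8, 10).
Player 2 gets 10 moving first and 12 moving second, so Player 2 prefers to move second.

second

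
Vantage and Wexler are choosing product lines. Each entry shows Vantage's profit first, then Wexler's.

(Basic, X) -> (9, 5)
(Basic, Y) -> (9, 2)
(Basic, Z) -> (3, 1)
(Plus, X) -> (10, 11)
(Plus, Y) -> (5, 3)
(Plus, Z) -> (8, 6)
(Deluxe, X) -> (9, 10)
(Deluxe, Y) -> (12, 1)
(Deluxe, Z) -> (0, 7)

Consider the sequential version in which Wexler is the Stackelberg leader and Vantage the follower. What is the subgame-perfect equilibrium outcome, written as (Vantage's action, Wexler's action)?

Work backward from Vantage's decision.
- X → Vantage plays Plus (best of 9, 10, 9); Wexler gets 11.
- Y → Vantage plays Deluxe (best of 9, 5, 12); Wexler gets 1.
- Z → Vantage plays Plus (best of 3, 8, 0); Wexler gets 6.
Wexler's induced payoffs are 11, 1, 6, so Wexler commits to X. Subgame-perfect outcome: (Plus, X) with payoffs (10, 11).

(Plus, X)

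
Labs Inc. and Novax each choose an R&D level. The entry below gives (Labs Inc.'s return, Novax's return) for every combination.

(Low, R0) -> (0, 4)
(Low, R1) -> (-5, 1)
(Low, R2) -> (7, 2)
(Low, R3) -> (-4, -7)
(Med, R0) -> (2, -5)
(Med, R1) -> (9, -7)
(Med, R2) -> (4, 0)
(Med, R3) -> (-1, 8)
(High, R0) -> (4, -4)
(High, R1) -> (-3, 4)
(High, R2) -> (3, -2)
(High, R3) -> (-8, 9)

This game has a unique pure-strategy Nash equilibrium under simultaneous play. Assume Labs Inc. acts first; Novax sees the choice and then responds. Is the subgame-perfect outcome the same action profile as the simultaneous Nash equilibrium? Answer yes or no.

Backward induction with Labs Inc. moving first.
- Low → Novax plays R0 (best of 4, 1, 2, -7); Labs Inc. gets 0.
- Med → Novax plays R3 (best of -5, -7, 0, 8); Labs Inc. gets -1.
- High → Novax plays R3 (best of -4, 4, -2, 9); Labs Inc. gets -8.
Labs Inc.'s induced payoffs are 0, -1, -8, so Labs Inc. commits to Low. Subgame-perfect outcome: (Low, R0) with payoffs (0, 4).
Now find the simultaneous Nash equilibrium.
Labs Inc.'s best replies: R0→High; R1→Med; R2→Low; R3→Med.
Novax's best replies: Low→R0; Med→R3; High→R3.
Only (Med, R3) has each player best-responding; Nash payoffs (-1, 8).
Sequential outcome (Low, R0) differs from the Nash profile (Med, R3).

no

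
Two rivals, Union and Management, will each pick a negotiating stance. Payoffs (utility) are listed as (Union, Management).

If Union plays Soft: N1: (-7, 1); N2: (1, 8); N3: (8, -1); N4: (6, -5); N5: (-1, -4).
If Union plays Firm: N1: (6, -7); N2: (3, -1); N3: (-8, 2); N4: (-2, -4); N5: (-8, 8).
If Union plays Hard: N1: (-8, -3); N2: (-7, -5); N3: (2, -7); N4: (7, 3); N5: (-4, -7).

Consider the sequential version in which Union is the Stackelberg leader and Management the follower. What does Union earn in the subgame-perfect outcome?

7

Management best-responds to each possible Union move:
- Soft: BR = N2, leader payoff 1.
- Firm: BR = N5, leader payoff -8.
- Hard: BR = N4, leader payoff 7.
Maximizing over 1, -8, 7, Union chooses Hard. Subgame-perfect outcome: (Hard, N4) with payoffs (7, 3).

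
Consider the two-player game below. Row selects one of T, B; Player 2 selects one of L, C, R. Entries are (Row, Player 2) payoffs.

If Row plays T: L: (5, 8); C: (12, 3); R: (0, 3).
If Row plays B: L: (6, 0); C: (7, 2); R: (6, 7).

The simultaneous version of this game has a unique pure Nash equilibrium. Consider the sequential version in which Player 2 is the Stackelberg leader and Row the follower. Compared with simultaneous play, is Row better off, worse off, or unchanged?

unchanged

Backward induction with Player 2 moving first.
- L → Row plays B (best of 5, 6); Player 2 gets 0.
- C → Row plays T (best of 12, 7); Player 2 gets 3.
- R → Row plays B (best of 0, 6); Player 2 gets 7.
Among 0, 3, 7, the best is 7 at R. Subgame-perfect outcome: (B, R) with payoffs (6, 7).
For the simultaneous game, intersect best replies.
Row's best replies: L→B; C→T; R→B.
Player 2's best replies: T→L; B→R.
The unique mutual best reply is (B, R), giving (6, 7).
Row earns 6 sequentially versus 6 at the Nash outcome: unchanged.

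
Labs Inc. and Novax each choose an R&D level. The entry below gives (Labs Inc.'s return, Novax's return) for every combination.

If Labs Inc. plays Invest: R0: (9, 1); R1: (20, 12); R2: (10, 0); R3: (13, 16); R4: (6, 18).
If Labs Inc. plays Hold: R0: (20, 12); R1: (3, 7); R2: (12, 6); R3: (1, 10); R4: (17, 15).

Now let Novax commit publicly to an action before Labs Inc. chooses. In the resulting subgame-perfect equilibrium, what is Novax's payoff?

16

Backward induction with Novax moving first.
- R0 → Labs Inc. plays Hold (best of 9, 20); Novax gets 12.
- R1 → Labs Inc. plays Invest (best of 20, 3); Novax gets 12.
- R2 → Labs Inc. plays Hold (best of 10, 12); Novax gets 6.
- R3 → Labs Inc. plays Invest (best of 13, 1); Novax gets 16.
- R4 → Labs Inc. plays Hold (best of 6, 17); Novax gets 15.
Maximizing over 12, 12, 6, 16, 15, Novax chooses R3. Subgame-perfect outcome: (Invest, R3) with payoffs (13, 16).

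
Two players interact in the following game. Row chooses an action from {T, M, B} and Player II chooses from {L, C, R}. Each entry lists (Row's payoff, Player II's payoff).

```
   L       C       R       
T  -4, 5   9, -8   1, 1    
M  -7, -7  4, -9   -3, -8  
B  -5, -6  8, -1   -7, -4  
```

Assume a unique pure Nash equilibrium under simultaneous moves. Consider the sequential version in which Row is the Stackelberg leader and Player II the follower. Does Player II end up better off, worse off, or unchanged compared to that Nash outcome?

Solve by backward induction (Row leads).
- T: BR = L, leader payoff -4.
- M: BR = L, leader payoff -7.
- B: BR = C, leader payoff 8.
Row's induced payoffs are -4, -7, 8, so Row commits to B. Subgame-perfect outcome: (B, C) with payoffs (8, -1).
Under simultaneous play:
Row's best replies: L→T; C→T; R→T.
Player II's best replies: T→L; M→L; B→C.
The unique mutual best reply is (T, L), giving (-4, 5).
Player II earns -1 sequentially versus 5 at the Nash outcome: worse off.

worse off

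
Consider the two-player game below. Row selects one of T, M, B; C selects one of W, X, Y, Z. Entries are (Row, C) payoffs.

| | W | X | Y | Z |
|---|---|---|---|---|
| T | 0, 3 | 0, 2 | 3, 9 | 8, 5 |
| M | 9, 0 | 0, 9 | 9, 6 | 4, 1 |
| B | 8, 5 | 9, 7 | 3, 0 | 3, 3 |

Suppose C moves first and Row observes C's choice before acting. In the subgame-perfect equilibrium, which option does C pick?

Work backward from Row's decision.
- W → Row plays M (best of 0, 9, 8); C gets 0.
- X → Row plays B (best of 0, 0, 9); C gets 7.
- Y → Row plays M (best of 3, 9, 3); C gets 6.
- Z → Row plays T (best of 8, 4, 3); C gets 5.
Among 0, 7, 6, 5, the best is 7 at X. Subgame-perfect outcome: (B, X) with payoffs (9, 7).

X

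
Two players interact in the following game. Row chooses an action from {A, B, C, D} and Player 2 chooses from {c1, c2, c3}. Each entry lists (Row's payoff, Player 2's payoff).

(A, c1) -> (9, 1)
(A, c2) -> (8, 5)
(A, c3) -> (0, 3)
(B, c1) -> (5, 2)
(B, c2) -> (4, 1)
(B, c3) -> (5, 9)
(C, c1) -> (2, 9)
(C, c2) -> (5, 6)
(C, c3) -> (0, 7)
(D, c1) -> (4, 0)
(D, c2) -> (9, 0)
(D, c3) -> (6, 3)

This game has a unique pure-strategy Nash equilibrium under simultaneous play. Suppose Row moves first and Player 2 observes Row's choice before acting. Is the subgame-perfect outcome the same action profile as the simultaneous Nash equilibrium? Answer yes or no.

Backward induction with Row moving first.
- A: BR = c2, leader payoff 8.
- B: BR = c3, leader payoff 5.
- C: BR = c1, leader payoff 2.
- D: BR = c3, leader payoff 6.
Row's induced payoffs are 8, 5, 2, 6, so Row commits to A. Subgame-perfect outcome: (A, c2) with payoffs (8, 5).
Now find the simultaneous Nash equilibrium.
Row's best replies: c1→A; c2→D; c3→D.
Player 2's best replies: A→c2; B→c3; C→c1; D→c3.
Only (D, c3) has each player best-responding; Nash payoffs (6, 3).
Sequential outcome (A, c2) differs from the Nash profile (D, c3).

no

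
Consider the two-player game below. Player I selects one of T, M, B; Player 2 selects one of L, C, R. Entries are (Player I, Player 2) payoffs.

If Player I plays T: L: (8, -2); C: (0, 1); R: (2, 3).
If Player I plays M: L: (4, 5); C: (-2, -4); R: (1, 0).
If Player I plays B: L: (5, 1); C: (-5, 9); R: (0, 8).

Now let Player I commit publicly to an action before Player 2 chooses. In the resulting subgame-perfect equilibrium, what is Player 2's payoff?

5

Work backward from Player 2's decision.
- T: BR = R, leader payoff 2.
- M: BR = L, leader payoff 4.
- B: BR = C, leader payoff -5.
Among 2, 4, -5, the best is 4 at M. Subgame-perfect outcome: (M, L) with payoffs (4, 5).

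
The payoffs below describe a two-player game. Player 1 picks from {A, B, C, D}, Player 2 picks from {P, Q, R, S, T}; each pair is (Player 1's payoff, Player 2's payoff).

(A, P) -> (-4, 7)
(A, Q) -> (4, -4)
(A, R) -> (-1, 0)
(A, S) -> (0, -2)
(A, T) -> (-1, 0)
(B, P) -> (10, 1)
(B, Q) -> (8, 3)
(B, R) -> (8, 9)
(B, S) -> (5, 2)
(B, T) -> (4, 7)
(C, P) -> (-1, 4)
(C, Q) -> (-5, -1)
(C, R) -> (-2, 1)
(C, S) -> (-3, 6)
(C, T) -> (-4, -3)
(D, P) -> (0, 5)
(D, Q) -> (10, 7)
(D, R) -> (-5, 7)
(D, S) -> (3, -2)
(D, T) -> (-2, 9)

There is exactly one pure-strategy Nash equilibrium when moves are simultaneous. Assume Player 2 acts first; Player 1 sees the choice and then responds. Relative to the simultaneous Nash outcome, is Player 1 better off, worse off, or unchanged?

Backward induction with Player 2 moving first.
- P: Player 1 compares -4, 10, -1, 0 and picks B; Player 2 would get 1.
- Q: Player 1 compares 4, 8, -5, 10 and picks D; Player 2 would get 7.
- R: Player 1 compares -1, 8, -2, -5 and picks B; Player 2 would get 9.
- S: Player 1 compares 0, 5, -3, 3 and picks B; Player 2 would get 2.
- T: Player 1 compares -1, 4, -4, -2 and picks B; Player 2 would get 7.
Among 1, 7, 9, 2, 7, the best is 9 at R. Subgame-perfect outcome: (B, R) with payoffs (8, 9).
Under simultaneous play:
Player 1's best replies: P→B; Q→D; R→B; S→B; T→B.
Player 2's best replies: A→P; B→R; C→S; D→T.
The unique mutual best reply is (B, R), giving (8, 9).
Player 1 earns 8 sequentially versus 8 at the Nash outcome: unchanged.

unchanged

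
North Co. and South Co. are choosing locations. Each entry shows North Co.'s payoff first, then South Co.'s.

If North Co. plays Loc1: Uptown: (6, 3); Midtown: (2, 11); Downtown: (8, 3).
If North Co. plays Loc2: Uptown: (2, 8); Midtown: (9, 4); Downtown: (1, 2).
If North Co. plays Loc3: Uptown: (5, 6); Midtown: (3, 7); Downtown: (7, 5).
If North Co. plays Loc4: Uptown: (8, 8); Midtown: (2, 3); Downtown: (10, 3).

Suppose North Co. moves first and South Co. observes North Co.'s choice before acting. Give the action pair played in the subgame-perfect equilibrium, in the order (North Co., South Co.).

(Loc4, Uptown)

Solve by backward induction (North Co. leads).
- Loc1: BR = Midtown, leader payoff 2.
- Loc2: BR = Uptown, leader payoff 2.
- Loc3: BR = Midtown, leader payoff 3.
- Loc4: BR = Uptown, leader payoff 8.
Among 2, 2, 3, 8, the best is 8 at Loc4. Subgame-perfect outcome: (Loc4, Uptown) with payoffs (8, 8).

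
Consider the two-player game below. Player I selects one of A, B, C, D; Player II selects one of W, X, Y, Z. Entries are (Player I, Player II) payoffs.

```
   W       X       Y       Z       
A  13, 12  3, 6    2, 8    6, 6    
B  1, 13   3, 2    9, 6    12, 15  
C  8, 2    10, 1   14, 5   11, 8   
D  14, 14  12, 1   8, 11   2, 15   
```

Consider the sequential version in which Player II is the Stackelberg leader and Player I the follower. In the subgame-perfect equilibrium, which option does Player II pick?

Z

Solve by backward induction (Player II leads).
- W: Player I compares 13, 1, 8, 14 and picks D; Player II would get 14.
- X: Player I compares 3, 3, 10, 12 and picks D; Player II would get 1.
- Y: Player I compares 2, 9, 14, 8 and picks C; Player II would get 5.
- Z: Player I compares 6, 12, 11, 2 and picks B; Player II would get 15.
Maximizing over 14, 1, 5, 15, Player II chooses Z. Subgame-perfect outcome: (B, Z) with payoffs (12, 15).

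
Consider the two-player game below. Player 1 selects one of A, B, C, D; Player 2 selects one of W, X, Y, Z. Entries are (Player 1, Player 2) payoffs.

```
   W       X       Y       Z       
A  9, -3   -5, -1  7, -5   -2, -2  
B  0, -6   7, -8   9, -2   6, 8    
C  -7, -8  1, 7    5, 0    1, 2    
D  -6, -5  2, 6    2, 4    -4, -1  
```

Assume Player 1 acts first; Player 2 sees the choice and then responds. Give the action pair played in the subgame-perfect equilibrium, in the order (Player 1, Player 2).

(B, Z)

Solve by backward induction (Player 1 leads).
- A: Player 2 compares -3, -1, -5, -2 and picks X; Player 1 would get -5.
- B: Player 2 compares -6, -8, -2, 8 and picks Z; Player 1 would get 6.
- C: Player 2 compares -8, 7, 0, 2 and picks X; Player 1 would get 1.
- D: Player 2 compares -5, 6, 4, -1 and picks X; Player 1 would get 2.
Player 1's induced payoffs are -5, 6, 1, 2, so Player 1 commits to B. Subgame-perfect outcome: (B, Z) with payoffs (6, 8).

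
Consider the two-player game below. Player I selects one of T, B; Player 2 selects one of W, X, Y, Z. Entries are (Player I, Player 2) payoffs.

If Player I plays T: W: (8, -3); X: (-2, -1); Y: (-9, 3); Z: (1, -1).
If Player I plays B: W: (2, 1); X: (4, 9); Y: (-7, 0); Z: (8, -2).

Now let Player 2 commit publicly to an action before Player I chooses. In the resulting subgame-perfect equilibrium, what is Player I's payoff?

Solve by backward induction (Player 2 leads).
- W: BR = T, leader payoff -3.
- X: BR = B, leader payoff 9.
- Y: BR = B, leader payoff 0.
- Z: BR = B, leader payoff -2.
Among -3, 9, 0, -2, the best is 9 at X. Subgame-perfect outcome: (B, X) with payoffs (4, 9).

4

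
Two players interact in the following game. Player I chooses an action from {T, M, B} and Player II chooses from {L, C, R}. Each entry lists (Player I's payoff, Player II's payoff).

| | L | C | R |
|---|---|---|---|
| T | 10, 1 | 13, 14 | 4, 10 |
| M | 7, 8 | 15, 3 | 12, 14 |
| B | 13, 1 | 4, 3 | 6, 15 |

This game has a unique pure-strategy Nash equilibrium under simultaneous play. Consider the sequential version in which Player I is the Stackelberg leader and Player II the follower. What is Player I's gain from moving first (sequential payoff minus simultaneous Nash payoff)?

Solve by backward induction (Player I leads).
- T: BR = C, leader payoff 13.
- M: BR = R, leader payoff 12.
- B: BR = R, leader payoff 6.
Among 13, 12, 6, the best is 13 at T. Subgame-perfect outcome: (T, C) with payoffs (13, 14).
Now find the simultaneous Nash equilibrium.
Player I's best replies: L→B; C→M; R→M.
Player II's best replies: T→C; M→R; B→R.
Only (M, R) has each player best-responding; Nash payoffs (12, 14).
Player I's commitment gain: 13 − 12 = 1.

1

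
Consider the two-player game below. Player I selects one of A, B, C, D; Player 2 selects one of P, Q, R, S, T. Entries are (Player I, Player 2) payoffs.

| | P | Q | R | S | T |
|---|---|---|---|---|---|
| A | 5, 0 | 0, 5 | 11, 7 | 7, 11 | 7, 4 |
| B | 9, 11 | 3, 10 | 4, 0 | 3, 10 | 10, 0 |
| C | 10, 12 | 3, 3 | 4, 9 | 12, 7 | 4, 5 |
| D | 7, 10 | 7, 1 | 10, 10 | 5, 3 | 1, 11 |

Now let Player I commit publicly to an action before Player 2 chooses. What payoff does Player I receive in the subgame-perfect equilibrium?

10

Work backward from Player 2's decision.
- A: Player 2 compares 0, 5, 7, 11, 4 and picks S; Player I would get 7.
- B: Player 2 compares 11, 10, 0, 10, 0 and picks P; Player I would get 9.
- C: Player 2 compares 12, 3, 9, 7, 5 and picks P; Player I would get 10.
- D: Player 2 compares 10, 1, 10, 3, 11 and picks T; Player I would get 1.
Among 7, 9, 10, 1, the best is 10 at C. Subgame-perfect outcome: (C, P) with payoffs (10, 12).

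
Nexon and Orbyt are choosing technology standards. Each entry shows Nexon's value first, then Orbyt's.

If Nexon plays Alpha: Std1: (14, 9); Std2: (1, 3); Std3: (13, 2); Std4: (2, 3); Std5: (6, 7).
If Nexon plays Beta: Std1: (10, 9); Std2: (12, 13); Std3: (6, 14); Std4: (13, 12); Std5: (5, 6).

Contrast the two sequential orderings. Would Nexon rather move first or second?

first

If Nexon leads: Orbyt's best replies are Alpha→Std1, Beta→Std3; Nexon's induced payoffs 14, 6; outcome (Alpha, Std1), payoffs (14, 9).
If Orbyt leads: Nexon's best replies are Std1→Alpha, Std2→Beta, Std3→Alpha, Std4→Beta, Std5→Alpha; Orbyt's induced payoffs 9, 13, 2, 12, 7; outcome (Beta, Std2), payoffs (12, 13).
Nexon gets 14 moving first and 12 moving second, so Nexon prefers to move first.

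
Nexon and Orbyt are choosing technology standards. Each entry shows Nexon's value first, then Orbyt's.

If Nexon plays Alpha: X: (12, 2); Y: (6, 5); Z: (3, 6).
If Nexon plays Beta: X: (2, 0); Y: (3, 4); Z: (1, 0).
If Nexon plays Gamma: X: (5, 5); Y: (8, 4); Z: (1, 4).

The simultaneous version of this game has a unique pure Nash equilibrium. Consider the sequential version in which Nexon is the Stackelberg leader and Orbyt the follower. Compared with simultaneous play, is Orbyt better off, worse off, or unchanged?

worse off

Solve by backward induction (Nexon leads).
- Alpha: BR = Z, leader payoff 3.
- Beta: BR = Y, leader payoff 3.
- Gamma: BR = X, leader payoff 5.
Among 3, 3, 5, the best is 5 at Gamma. Subgame-perfect outcome: (Gamma, X) with payoffs (5, 5).
Now find the simultaneous Nash equilibrium.
Nexon's best replies: X→Alpha; Y→Gamma; Z→Alpha.
Orbyt's best replies: Alpha→Z; Beta→Y; Gamma→X.
The unique mutual best reply is (Alpha, Z), giving (3, 6).
Orbyt earns 5 sequentially versus 6 at the Nash outcome: worse off.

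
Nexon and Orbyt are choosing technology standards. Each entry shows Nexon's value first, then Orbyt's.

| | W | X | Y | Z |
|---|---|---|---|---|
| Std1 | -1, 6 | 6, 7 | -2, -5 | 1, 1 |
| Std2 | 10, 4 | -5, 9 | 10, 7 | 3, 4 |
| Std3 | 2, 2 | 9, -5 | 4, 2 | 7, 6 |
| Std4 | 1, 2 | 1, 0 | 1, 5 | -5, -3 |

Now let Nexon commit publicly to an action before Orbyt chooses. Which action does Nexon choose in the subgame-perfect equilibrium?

Std3

Solve by backward induction (Nexon leads).
- Std1: BR = X, leader payoff 6.
- Std2: BR = X, leader payoff -5.
- Std3: BR = Z, leader payoff 7.
- Std4: BR = Y, leader payoff 1.
Among 6, -5, 7, 1, the best is 7 at Std3. Subgame-perfect outcome: (Std3, Z) with payoffs (7, 6).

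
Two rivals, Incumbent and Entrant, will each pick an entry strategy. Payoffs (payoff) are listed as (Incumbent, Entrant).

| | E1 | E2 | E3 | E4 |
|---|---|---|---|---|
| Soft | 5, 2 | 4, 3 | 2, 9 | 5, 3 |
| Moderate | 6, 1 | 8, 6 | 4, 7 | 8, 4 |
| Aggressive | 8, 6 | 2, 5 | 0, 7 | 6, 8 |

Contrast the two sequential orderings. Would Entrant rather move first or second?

second

If Incumbent leads: Entrant's best replies are Soft→E3, Moderate→E3, Aggressive→E4; Incumbent's induced payoffs 2, 4, 6; outcome (Aggressive, E4), payoffs (6, 8).
If Entrant leads: Incumbent's best replies are E1→Aggressive, E2→Moderate, E3→Moderate, E4→Moderate; Entrant's induced payoffs 6, 6, 7, 4; outcome (Moderate, E3), payoffs (4, 7).
Entrant gets 7 moving first and 8 moving second, so Entrant prefers to move second.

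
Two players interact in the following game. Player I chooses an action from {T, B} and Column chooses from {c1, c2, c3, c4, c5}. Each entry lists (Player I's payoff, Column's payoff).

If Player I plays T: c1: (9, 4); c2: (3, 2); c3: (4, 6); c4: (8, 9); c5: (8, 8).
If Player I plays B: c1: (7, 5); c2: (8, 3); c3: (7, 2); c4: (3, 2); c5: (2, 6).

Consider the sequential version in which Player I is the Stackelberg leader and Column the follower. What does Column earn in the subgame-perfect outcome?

9

Solve by backward induction (Player I leads).
- T → Column plays c4 (best of 4, 2, 6, 9, 8); Player I gets 8.
- B → Column plays c5 (best of 5, 3, 2, 2, 6); Player I gets 2.
Maximizing over 8, 2, Player I chooses T. Subgame-perfect outcome: (T, c4) with payoffs (8, 9).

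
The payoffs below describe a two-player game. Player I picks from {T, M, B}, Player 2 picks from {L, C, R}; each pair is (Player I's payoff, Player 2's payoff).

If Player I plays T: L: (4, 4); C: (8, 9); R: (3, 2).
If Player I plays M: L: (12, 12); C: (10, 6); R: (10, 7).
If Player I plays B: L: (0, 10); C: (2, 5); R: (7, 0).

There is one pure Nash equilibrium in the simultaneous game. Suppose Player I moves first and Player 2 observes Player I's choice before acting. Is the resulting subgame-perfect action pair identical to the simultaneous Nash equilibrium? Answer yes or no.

Player 2 best-responds to each possible Player I move:
- T: BR = C, leader payoff 8.
- M: BR = L, leader payoff 12.
- B: BR = L, leader payoff 0.
Player I's induced payoffs are 8, 12, 0, so Player I commits to M. Subgame-perfect outcome: (M, L) with payoffs (12, 12).
Now find the simultaneous Nash equilibrium.
Player I's best replies: L→M; C→M; R→M.
Player 2's best replies: T→C; M→L; B→L.
The unique mutual best reply is (M, L), giving (12, 12).
Sequential outcome (M, L) coincides with the Nash profile (M, L).

yes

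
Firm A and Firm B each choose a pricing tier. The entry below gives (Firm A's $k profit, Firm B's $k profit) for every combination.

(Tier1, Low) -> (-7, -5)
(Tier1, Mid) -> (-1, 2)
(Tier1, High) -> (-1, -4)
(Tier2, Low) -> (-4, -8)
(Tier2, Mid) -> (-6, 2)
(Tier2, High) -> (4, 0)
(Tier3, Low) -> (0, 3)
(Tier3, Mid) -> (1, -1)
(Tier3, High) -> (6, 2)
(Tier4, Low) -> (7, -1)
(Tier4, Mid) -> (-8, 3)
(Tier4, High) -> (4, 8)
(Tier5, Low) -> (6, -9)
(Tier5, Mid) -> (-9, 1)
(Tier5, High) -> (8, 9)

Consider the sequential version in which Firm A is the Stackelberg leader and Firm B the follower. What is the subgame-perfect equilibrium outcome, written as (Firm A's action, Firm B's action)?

Solve by backward induction (Firm A leads).
- Tier1: Firm B compares -5, 2, -4 and picks Mid; Firm A would get -1.
- Tier2: Firm B compares -8, 2, 0 and picks Mid; Firm A would get -6.
- Tier3: Firm B compares 3, -1, 2 and picks Low; Firm A would get 0.
- Tier4: Firm B compares -1, 3, 8 and picks High; Firm A would get 4.
- Tier5: Firm B compares -9, 1, 9 and picks High; Firm A would get 8.
Maximizing over -1, -6, 0, 4, 8, Firm A chooses Tier5. Subgame-perfect outcome: (Tier5, High) with payoffs (8, 9).

(Tier5, High)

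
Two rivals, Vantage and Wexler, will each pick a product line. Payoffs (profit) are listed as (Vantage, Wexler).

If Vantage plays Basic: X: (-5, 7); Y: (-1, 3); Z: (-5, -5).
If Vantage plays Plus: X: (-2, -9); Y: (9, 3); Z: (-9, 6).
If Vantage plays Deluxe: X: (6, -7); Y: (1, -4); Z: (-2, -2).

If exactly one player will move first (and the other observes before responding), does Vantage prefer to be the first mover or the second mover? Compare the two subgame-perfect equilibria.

second

If Vantage leads: Wexler's best replies are Basic→X, Plus→Z, Deluxe→Z; Vantage's induced payoffs -5, -9, -2; outcome (Deluxe, Z), payoffs (-2, -2).
If Wexler leads: Vantage's best replies are X→Deluxe, Y→Plus, Z→Deluxe; Wexler's induced payoffs -7, 3, -2; outcome (Plus, Y), payoffs (9, 3).
Vantage gets -2 moving first and 9 moving second, so Vantage prefers to move second.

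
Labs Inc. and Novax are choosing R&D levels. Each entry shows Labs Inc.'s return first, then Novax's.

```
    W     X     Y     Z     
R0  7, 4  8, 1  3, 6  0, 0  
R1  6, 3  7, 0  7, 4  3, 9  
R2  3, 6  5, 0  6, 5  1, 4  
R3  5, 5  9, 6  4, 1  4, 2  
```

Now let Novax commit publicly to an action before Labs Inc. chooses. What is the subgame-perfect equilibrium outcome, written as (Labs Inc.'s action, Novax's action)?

Backward induction with Novax moving first.
- W → Labs Inc. plays R0 (best of 7, 6, 3, 5); Novax gets 4.
- X → Labs Inc. plays R3 (best of 8, 7, 5, 9); Novax gets 6.
- Y → Labs Inc. plays R1 (best of 3, 7, 6, 4); Novax gets 4.
- Z → Labs Inc. plays R3 (best of 0, 3, 1, 4); Novax gets 2.
Maximizing over 4, 6, 4, 2, Novax chooses X. Subgame-perfect outcome: (R3, X) with payoffs (9, 6).

(R3, X)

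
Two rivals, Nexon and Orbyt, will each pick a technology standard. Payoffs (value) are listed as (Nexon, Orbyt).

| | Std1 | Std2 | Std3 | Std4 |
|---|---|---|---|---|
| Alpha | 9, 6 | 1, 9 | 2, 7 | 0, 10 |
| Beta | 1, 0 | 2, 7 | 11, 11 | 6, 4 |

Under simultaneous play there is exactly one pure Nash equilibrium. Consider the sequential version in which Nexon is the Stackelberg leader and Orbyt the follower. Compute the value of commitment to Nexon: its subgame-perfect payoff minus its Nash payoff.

Work backward from Orbyt's decision.
- Alpha → Orbyt plays Std4 (best of 6, 9, 7, 10); Nexon gets 0.
- Beta → Orbyt plays Std3 (best of 0, 7, 11, 4); Nexon gets 11.
Maximizing over 0, 11, Nexon chooses Beta. Subgame-perfect outcome: (Beta, Std3) with payoffs (11, 11).
Now find the simultaneous Nash equilibrium.
Nexon's best replies: Std1→Alpha; Std2→Beta; Std3→Beta; Std4→Beta.
Orbyt's best replies: Alpha→Std4; Beta→Std3.
The unique mutual best reply is (Beta, Std3), giving (11, 11).
Nexon's commitment gain: 11 − 11 = 0.

0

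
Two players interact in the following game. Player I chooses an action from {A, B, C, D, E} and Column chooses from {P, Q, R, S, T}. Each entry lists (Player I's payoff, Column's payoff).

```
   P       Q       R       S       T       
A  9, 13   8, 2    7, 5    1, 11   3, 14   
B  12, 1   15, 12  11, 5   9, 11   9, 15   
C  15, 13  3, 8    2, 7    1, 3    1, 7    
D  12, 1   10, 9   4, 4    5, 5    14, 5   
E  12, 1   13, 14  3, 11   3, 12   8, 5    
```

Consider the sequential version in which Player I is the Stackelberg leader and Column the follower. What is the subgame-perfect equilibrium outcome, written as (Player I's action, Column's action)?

Column best-responds to each possible Player I move:
- A: BR = T, leader payoff 3.
- B: BR = T, leader payoff 9.
- C: BR = P, leader payoff 15.
- D: BR = Q, leader payoff 10.
- E: BR = Q, leader payoff 13.
Among 3, 9, 15, 10, 13, the best is 15 at C. Subgame-perfect outcome: (C, P) with payoffs (15, 13).

(C, P)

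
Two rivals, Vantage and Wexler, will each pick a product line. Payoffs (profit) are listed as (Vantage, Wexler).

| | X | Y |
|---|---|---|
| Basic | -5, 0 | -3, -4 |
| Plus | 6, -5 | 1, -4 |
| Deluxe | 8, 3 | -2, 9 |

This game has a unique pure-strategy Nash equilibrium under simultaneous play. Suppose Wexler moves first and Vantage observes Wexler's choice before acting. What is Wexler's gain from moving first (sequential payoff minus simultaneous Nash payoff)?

Work backward from Vantage's decision.
- X → Vantage plays Deluxe (best of -5, 6, 8); Wexler gets 3.
- Y → Vantage plays Plus (best of -3, 1, -2); Wexler gets -4.
Among 3, -4, the best is 3 at X. Subgame-perfect outcome: (Deluxe, X) with payoffs (8, 3).
Under simultaneous play:
Vantage's best replies: X→Deluxe; Y→Plus.
Wexler's best replies: Basic→X; Plus→Y; Deluxe→Y.
The unique mutual best reply is (Plus, Y), giving (1, -4).
Wexler's commitment gain: 3 − -4 = 7.

7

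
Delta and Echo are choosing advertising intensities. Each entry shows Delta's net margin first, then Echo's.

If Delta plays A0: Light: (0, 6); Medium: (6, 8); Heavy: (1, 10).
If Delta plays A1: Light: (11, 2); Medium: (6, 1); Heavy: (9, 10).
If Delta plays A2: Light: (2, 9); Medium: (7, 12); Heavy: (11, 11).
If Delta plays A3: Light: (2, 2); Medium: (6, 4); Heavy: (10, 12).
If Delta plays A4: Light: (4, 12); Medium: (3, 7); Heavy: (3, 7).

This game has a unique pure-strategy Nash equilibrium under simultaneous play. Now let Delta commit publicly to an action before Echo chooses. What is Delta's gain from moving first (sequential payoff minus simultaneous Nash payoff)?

3

Backward induction with Delta moving first.
- A0: BR = Heavy, leader payoff 1.
- A1: BR = Heavy, leader payoff 9.
- A2: BR = Medium, leader payoff 7.
- A3: BR = Heavy, leader payoff 10.
- A4: BR = Light, leader payoff 4.
Delta's induced payoffs are 1, 9, 7, 10, 4, so Delta commits to A3. Subgame-perfect outcome: (A3, Heavy) with payoffs (10, 12).
Under simultaneous play:
Delta's best replies: Light→A1; Medium→A2; Heavy→A2.
Echo's best replies: A0→Heavy; A1→Heavy; A2→Medium; A3→Heavy; A4→Light.
Only (A2, Medium) has each player best-responding; Nash payoffs (7, 12).
Delta's commitment gain: 10 − 7 = 3.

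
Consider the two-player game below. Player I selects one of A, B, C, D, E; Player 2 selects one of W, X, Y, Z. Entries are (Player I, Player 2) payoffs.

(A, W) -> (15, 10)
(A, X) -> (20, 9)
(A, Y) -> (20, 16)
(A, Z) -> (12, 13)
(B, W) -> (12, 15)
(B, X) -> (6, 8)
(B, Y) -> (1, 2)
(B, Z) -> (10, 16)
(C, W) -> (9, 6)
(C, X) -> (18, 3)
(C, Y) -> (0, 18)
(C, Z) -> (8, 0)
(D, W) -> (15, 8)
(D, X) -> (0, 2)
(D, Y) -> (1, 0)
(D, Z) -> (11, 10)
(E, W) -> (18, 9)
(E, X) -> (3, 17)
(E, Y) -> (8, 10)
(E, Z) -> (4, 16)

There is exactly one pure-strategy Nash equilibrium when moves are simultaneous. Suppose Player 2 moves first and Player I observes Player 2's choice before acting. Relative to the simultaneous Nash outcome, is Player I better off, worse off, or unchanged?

unchanged

Work backward from Player I's decision.
- W: Player I compares 15, 12, 9, 15, 18 and picks E; Player 2 would get 9.
- X: Player I compares 20, 6, 18, 0, 3 and picks A; Player 2 would get 9.
- Y: Player I compares 20, 1, 0, 1, 8 and picks A; Player 2 would get 16.
- Z: Player I compares 12, 10, 8, 11, 4 and picks A; Player 2 would get 13.
Among 9, 9, 16, 13, the best is 16 at Y. Subgame-perfect outcome: (A, Y) with payoffs (20, 16).
Now find the simultaneous Nash equilibrium.
Player I's best replies: W→E; X→A; Y→A; Z→A.
Player 2's best replies: A→Y; B→Z; C→Y; D→Z; E→X.
The unique mutual best reply is (A, Y), giving (20, 16).
Player I earns 20 sequentially versus 20 at the Nash outcome: unchanged.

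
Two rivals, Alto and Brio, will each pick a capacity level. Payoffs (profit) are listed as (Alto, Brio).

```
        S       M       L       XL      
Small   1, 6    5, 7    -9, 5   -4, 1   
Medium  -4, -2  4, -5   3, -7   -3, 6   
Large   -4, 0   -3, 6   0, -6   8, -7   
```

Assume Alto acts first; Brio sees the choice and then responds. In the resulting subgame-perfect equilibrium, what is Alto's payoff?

5

Backward induction with Alto moving first.
- Small → Brio plays M (best of 6, 7, 5, 1); Alto gets 5.
- Medium → Brio plays XL (best of -2, -5, -7, 6); Alto gets -3.
- Large → Brio plays M (best of 0, 6, -6, -7); Alto gets -3.
Maximizing over 5, -3, -3, Alto chooses Small. Subgame-perfect outcome: (Small, M) with payoffs (5, 7).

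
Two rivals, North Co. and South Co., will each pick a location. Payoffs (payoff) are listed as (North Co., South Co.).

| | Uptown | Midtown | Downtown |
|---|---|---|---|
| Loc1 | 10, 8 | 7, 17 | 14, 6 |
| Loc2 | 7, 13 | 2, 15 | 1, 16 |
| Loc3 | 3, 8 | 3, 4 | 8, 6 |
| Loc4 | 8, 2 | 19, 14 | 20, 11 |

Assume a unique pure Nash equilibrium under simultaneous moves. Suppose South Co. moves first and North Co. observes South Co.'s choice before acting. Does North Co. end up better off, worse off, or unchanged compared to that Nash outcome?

Backward induction with South Co. moving first.
- Uptown: BR = Loc1, leader payoff 8.
- Midtown: BR = Loc4, leader payoff 14.
- Downtown: BR = Loc4, leader payoff 11.
Maximizing over 8, 14, 11, South Co. chooses Midtown. Subgame-perfect outcome: (Loc4, Midtown) with payoffs (19, 14).
Under simultaneous play:
North Co.'s best replies: Uptown→Loc1; Midtown→Loc4; Downtown→Loc4.
South Co.'s best replies: Loc1→Midtown; Loc2→Downtown; Loc3→Uptown; Loc4→Midtown.
The unique mutual best reply is (Loc4, Midtown), giving (19, 14).
North Co. earns 19 sequentially versus 19 at the Nash outcome: unchanged.

unchanged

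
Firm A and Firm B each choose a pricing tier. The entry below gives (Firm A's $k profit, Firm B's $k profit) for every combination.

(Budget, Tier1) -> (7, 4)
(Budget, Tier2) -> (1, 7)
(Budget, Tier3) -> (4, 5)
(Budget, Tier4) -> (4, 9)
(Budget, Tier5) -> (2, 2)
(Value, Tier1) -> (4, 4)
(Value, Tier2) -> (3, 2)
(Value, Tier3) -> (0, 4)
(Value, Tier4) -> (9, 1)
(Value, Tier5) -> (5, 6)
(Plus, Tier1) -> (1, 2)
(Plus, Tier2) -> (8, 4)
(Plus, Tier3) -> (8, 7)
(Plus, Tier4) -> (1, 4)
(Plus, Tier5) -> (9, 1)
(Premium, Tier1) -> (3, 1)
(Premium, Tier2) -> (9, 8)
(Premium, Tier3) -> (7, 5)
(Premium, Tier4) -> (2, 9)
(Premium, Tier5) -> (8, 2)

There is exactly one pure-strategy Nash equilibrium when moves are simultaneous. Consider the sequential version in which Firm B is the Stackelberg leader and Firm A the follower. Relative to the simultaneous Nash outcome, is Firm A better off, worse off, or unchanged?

Solve by backward induction (Firm B leads).
- Tier1: Firm A compares 7, 4, 1, 3 and picks Budget; Firm B would get 4.
- Tier2: Firm A compares 1, 3, 8, 9 and picks Premium; Firm B would get 8.
- Tier3: Firm A compares 4, 0, 8, 7 and picks Plus; Firm B would get 7.
- Tier4: Firm A compares 4, 9, 1, 2 and picks Value; Firm B would get 1.
- Tier5: Firm A compares 2, 5, 9, 8 and picks Plus; Firm B would get 1.
Firm B's induced payoffs are 4, 8, 7, 1, 1, so Firm B commits to Tier2. Subgame-perfect outcome: (Premium, Tier2) with payoffs (9, 8).
For the simultaneous game, intersect best replies.
Firm A's best replies: Tier1→Budget; Tier2→Premium; Tier3→Plus; Tier4→Value; Tier5→Plus.
Firm B's best replies: Budget→Tier4; Value→Tier5; Plus→Tier3; Premium→Tier4.
Only (Plus, Tier3) has each player best-responding; Nash payoffs (8, 7).
Firm A earns 9 sequentially versus 8 at the Nash outcome: better off.

better off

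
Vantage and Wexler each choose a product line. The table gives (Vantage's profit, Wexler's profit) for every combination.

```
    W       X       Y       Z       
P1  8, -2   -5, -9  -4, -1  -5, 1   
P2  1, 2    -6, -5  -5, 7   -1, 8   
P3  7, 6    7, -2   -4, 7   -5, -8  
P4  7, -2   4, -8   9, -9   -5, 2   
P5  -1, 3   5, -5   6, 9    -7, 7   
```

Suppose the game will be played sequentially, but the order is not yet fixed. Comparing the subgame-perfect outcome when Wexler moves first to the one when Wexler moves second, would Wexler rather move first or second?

If Vantage leads: Wexler's best replies are P1→Z, P2→Z, P3→Y, P4→Z, P5→Y; Vantage's induced payoffs -5, -1, -4, -5, 6; outcome (P5, Y), payoffs (6, 9).
If Wexler leads: Vantage's best replies are W→P1, X→P3, Y→P4, Z→P2; Wexler's induced payoffs -2, -2, -9, 8; outcome (P2, Z), payoffs (-1, 8).
Wexler gets 8 moving first and 9 moving second, so Wexler prefers to move second.

second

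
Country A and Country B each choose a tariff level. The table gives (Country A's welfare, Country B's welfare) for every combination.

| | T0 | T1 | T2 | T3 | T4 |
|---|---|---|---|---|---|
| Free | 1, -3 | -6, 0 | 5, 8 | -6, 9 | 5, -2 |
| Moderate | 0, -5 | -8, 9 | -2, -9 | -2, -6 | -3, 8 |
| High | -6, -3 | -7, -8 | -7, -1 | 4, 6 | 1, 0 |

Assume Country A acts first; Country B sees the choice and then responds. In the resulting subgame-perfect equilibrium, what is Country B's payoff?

6

Backward induction with Country A moving first.
- Free: Country B compares -3, 0, 8, 9, -2 and picks T3; Country A would get -6.
- Moderate: Country B compares -5, 9, -9, -6, 8 and picks T1; Country A would get -8.
- High: Country B compares -3, -8, -1, 6, 0 and picks T3; Country A would get 4.
Among -6, -8, 4, the best is 4 at High. Subgame-perfect outcome: (High, T3) with payoffs (4, 6).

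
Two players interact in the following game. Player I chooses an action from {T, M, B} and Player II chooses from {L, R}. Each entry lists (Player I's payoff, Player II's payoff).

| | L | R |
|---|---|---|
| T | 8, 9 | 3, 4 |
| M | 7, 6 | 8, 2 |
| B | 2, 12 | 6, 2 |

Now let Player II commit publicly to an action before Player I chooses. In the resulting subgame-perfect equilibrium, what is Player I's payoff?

8

Solve by backward induction (Player II leads).
- L → Player I plays T (best of 8, 7, 2); Player II gets 9.
- R → Player I plays M (best of 3, 8, 6); Player II gets 2.
Player II's induced payoffs are 9, 2, so Player II commits to L. Subgame-perfect outcome: (T, L) with payoffs (8, 9).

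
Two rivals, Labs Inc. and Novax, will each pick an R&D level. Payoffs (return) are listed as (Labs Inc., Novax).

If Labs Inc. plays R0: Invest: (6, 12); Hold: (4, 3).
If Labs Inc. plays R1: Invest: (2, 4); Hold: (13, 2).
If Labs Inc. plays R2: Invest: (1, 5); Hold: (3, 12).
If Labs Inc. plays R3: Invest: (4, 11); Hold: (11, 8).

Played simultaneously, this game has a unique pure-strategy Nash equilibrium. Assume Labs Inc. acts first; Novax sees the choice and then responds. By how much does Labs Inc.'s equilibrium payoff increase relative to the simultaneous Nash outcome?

0

Backward induction with Labs Inc. moving first.
- R0 → Novax plays Invest (best of 12, 3); Labs Inc. gets 6.
- R1 → Novax plays Invest (best of 4, 2); Labs Inc. gets 2.
- R2 → Novax plays Hold (best of 5, 12); Labs Inc. gets 3.
- R3 → Novax plays Invest (best of 11, 8); Labs Inc. gets 4.
Labs Inc.'s induced payoffs are 6, 2, 3, 4, so Labs Inc. commits to R0. Subgame-perfect outcome: (R0, Invest) with payoffs (6, 12).
Now find the simultaneous Nash equilibrium.
Labs Inc.'s best replies: Invest→R0; Hold→R1.
Novax's best replies: R0→Invest; R1→Invest; R2→Hold; R3→Invest.
Only (R0, Invest) has each player best-responding; Nash payoffs (6, 12).
Labs Inc.'s commitment gain: 6 − 6 = 0.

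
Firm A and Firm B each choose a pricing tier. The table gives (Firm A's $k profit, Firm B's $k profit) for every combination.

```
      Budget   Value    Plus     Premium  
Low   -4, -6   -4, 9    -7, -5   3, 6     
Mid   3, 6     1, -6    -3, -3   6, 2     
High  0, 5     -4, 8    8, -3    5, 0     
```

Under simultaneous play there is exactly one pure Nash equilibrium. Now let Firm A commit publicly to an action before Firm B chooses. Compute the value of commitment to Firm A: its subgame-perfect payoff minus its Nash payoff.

0

Firm B best-responds to each possible Firm A move:
- Low → Firm B plays Value (best of -6, 9, -5, 6); Firm A gets -4.
- Mid → Firm B plays Budget (best of 6, -6, -3, 2); Firm A gets 3.
- High → Firm B plays Value (best of 5, 8, -3, 0); Firm A gets -4.
Firm A's induced payoffs are -4, 3, -4, so Firm A commits to Mid. Subgame-perfect outcome: (Mid, Budget) with payoffs (3, 6).
Under simultaneous play:
Firm A's best replies: Budget→Mid; Value→Mid; Plus→High; Premium→Mid.
Firm B's best replies: Low→Value; Mid→Budget; High→Value.
Only (Mid, Budget) has each player best-responding; Nash payoffs (3, 6).
Firm A's commitment gain: 3 − 3 = 0.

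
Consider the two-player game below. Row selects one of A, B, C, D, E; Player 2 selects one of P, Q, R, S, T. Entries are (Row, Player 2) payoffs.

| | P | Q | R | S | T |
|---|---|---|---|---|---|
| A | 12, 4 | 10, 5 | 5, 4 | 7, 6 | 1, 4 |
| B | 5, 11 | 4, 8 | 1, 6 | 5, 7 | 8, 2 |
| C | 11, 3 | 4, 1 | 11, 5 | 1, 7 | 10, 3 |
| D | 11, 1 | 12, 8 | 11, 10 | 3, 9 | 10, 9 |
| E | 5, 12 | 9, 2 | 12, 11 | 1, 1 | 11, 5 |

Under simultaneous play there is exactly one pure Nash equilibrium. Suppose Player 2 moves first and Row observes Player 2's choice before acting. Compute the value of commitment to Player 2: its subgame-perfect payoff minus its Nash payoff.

Row best-responds to each possible Player 2 move:
- P → Row plays A (best of 12, 5, 11, 11, 5); Player 2 gets 4.
- Q → Row plays D (best of 10, 4, 4, 12, 9); Player 2 gets 8.
- R → Row plays E (best of 5, 1, 11, 11, 12); Player 2 gets 11.
- S → Row plays A (best of 7, 5, 1, 3, 1); Player 2 gets 6.
- T → Row plays E (best of 1, 8, 10, 10, 11); Player 2 gets 5.
Player 2's induced payoffs are 4, 8, 11, 6, 5, so Player 2 commits to R. Subgame-perfect outcome: (E, R) with payoffs (12, 11).
Under simultaneous play:
Row's best replies: P→A; Q→D; R→E; S→A; T→E.
Player 2's best replies: A→S; B→P; C→S; D→R; E→P.
The unique mutual best reply is (A, S), giving (7, 6).
Player 2's commitment gain: 11 − 6 = 5.

5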